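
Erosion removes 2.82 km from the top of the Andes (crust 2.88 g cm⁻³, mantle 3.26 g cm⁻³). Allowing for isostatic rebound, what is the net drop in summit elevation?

0.329 km

Rebound u = e ρ_c/ρ_m = 2.82 km × 2.88/3.26 = 2.491 km.
Net surface drop = e − u = 2.82 km − 2.491 km = e (ρ_m − ρ_c)/ρ_m = 0.329 km.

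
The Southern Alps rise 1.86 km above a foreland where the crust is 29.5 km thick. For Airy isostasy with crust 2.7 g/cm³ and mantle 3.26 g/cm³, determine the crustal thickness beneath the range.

Root depth r = h ρ_c / (ρ_m − ρ_c) = 1.86 km × 2.7 / 0.56 = 8.968 km.
Total thickness = T + h + r = 29.5 km + 1.86 km + 8.968 km = 40.3 km.

40.3 km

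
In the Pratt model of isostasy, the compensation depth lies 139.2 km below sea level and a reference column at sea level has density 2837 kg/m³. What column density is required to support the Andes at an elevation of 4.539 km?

2750 kg/m³

Pratt balance: ρ_ref D = ρ (D + h).
ρ = ρ_ref D/(D + h) = 2837 × 139.2 km/(139.2 km + 4.539 km) = 2750 kg/m³.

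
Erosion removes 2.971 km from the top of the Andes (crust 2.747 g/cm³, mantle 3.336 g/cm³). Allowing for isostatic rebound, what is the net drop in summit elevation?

Rebound u = e ρ_c/ρ_m = 2.971 km × 2.747/3.336 = 2.446 km.
Net surface drop = e − u = 2.971 km − 2.446 km = e (ρ_m − ρ_c)/ρ_m = 0.525 km.

0.525 km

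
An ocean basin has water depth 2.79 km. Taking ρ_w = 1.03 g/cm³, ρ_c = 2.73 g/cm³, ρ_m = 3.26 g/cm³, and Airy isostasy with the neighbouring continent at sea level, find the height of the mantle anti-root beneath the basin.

Equating mass per unit area of the two columns: replacing crust with seawater at the top is compensated by replacing crust with mantle at the base: d (ρ_c − ρ_w) = a (ρ_m − ρ_c).
a = d (ρ_c − ρ_w)/(ρ_m − ρ_c) = 2.79 km × 1.7/0.53 = 8.95 km.

8.95 km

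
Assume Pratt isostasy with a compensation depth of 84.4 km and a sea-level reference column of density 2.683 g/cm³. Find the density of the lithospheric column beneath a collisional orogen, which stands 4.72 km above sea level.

2.54 g/cm³

Pratt balance: ρ_ref D = ρ (D + h).
ρ = ρ_ref D/(D + h) = 2.683 × 84.4 km/(84.4 km + 4.72 km) = 2.54 g/cm³.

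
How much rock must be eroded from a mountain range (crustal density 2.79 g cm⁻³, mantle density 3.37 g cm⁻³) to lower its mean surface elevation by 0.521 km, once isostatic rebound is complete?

3.03 km

Net drop Δ = e − u = e − e ρ_c/ρ_m = e (ρ_m − ρ_c)/ρ_m.
e = Δ ρ_m/(ρ_m − ρ_c) = 0.521 km × 3.37/0.58 = 3.03 km.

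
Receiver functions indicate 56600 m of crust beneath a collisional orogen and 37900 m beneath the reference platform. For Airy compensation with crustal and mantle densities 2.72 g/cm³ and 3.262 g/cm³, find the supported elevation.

3110 m

Excess crust Δ = 56600 m − 37900 m = 18700 m, split between elevation h and root r with h + r = Δ.
Airy balance ρ_c h = (ρ_m − ρ_c) r gives r = h ρ_c/(ρ_m − ρ_c), so h (1 + ρ_c/(ρ_m − ρ_c)) = Δ, i.e. h = Δ (ρ_m − ρ_c)/ρ_m.
h = 18700 m × 0.542/3.262 = 3110 m.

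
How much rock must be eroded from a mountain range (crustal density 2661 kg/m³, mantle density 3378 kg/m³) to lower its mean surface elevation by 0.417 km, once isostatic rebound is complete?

Net drop Δ = e − u = e − e ρ_c/ρ_m = e (ρ_m − ρ_c)/ρ_m.
e = Δ ρ_m/(ρ_m − ρ_c) = 0.417 km × 3378/717 = 1.96 km.

1.96 km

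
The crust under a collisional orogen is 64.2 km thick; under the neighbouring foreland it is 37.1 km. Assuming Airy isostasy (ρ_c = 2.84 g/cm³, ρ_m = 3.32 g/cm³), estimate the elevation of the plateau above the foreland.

Excess crust Δ = 64.2 km − 37.1 km = 27.1 km, split between elevation h and root r with h + r = Δ.
Airy balance ρ_c h = (ρ_m − ρ_c) r gives r = h ρ_c/(ρ_m − ρ_c), so h (1 + ρ_c/(ρ_m − ρ_c)) = Δ, i.e. h = Δ (ρ_m − ρ_c)/ρ_m.
h = 27.1 km × 0.48/3.32 = 3.92 km.

3.92 km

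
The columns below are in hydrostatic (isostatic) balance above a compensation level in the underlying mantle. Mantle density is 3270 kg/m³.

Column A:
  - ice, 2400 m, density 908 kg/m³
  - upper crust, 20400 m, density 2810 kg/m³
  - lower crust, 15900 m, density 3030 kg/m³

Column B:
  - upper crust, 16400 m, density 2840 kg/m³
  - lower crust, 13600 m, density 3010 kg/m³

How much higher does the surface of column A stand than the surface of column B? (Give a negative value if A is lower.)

For any compensation level in the mantle, the mantle terms cancel and isostasy reduces to e = (Σt_A − Σt_B) − (Σ(ρt)_A − Σ(ρt)_B) / ρ_m.
Σt_A = 38700 m; Σt_B = 30000 m; Σ(ρt)_A = 107680200; Σ(ρt)_B = 87512000 (in m·kg/m³).
e = (38700 − 30000) − (107680200 − 87512000) / 3270 = 2530 m.

2530 m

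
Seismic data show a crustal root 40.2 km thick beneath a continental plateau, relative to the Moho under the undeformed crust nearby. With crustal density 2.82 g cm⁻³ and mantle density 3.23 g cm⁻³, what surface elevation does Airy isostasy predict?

By Archimedes' principle applied to the lithosphere: ρ_c h = (ρ_m − ρ_c) r.
h = r (ρ_m − ρ_c) / ρ_c = 40.2 km × (3.23 − 2.82) / 2.82 = 5.84 km.

5.84 km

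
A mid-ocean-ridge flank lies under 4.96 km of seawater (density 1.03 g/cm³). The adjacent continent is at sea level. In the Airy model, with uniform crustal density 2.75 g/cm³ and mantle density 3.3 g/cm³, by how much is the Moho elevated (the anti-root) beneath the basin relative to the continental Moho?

Balancing pressure at the compensation depth: replacing crust with seawater at the top is compensated by replacing crust with mantle at the base: d (ρ_c − ρ_w) = a (ρ_m − ρ_c).
a = d (ρ_c − ρ_w)/(ρ_m − ρ_c) = 4.96 km × 1.72/0.55 = 15.5 km.

15.5 km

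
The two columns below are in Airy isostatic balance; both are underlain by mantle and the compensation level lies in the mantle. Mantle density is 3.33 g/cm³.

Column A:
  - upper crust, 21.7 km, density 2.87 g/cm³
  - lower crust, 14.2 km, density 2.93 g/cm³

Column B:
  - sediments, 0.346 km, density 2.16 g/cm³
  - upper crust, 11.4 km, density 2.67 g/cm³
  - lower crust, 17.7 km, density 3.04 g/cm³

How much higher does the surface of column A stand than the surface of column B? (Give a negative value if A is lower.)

0.781 km

For any compensation level in the mantle, the mantle terms cancel and isostasy reduces to e = (Σt_A − Σt_B) − (Σ(ρt)_A − Σ(ρt)_B) / ρ_m.
Σt_A = 35.9 km; Σt_B = 29.446 km; Σ(ρt)_A = 103.885; Σ(ρt)_B = 84.99336 (in km·g/cm³).
e = (35.9 − 29.446) − (103.885 − 84.99336) / 3.33 = 0.781 km.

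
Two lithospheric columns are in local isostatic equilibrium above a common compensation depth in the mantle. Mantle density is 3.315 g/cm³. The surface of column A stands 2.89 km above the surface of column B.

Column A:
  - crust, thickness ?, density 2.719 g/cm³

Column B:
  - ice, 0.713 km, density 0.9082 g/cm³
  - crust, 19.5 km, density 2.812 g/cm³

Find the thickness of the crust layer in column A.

Take the compensation level at the base of the deeper column (depth z_c below the surface of column A) and equate Σ ρ_i t_i down to z_c; mantle fills any gap and the z_c terms cancel.
Column A: x×2.719 + (z_c − 0 − x)×3.315
Column B: 2.89×0 + 0.713×0.9082 + 19.5×2.812 + (z_c − 2.89 − 20.213)×3.315
The z_c×3.315 term appears on both sides and cancels. Collect the known terms of each column as K = Σ(ρt)_known − 3.315 × (depth of known layers): K_A = 0 − 3.315×0 = 0; K_B = 55.4815466 − 3.315×(2.89 + 20.213) = −21.1048984.
Balance: K_A − x×(3.315 − 2.719) = K_B, so x = (K_A − K_B)/(3.315 − 2.719) = 21.1049/0.596 = 35.4 km.

35.4 km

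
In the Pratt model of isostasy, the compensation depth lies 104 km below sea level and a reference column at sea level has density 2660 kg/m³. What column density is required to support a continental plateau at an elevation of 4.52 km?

Pratt balance: ρ_ref D = ρ (D + h).
ρ = ρ_ref D/(D + h) = 2660 × 104 km/(104 km + 4.52 km) = 2550 kg/m³.

2550 kg/m³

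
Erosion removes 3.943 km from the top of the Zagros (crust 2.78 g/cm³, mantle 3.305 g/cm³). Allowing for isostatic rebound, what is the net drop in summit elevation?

0.626 km

Rebound u = e ρ_c/ρ_m = 3.943 km × 2.78/3.305 = 3.317 km.
Net surface drop = e − u = 3.943 km − 3.317 km = e (ρ_m − ρ_c)/ρ_m = 0.626 km.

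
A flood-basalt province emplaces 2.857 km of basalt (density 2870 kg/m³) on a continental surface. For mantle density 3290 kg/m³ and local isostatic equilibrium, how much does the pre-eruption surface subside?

2.49 km

Subaerial loading: s = t ρ_load / ρ_m.
s = 2.857 km × 2870/3290 = 2.49 km.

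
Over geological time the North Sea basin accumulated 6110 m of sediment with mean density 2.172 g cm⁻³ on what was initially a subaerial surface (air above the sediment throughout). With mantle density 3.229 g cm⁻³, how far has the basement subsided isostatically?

4110 m

Subaerial load: s = t ρ_sed / ρ_m = 6110 m × 2.172/3.229 = 4110 m.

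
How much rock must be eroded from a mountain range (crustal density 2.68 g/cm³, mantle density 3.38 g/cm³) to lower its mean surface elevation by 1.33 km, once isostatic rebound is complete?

Net drop Δ = e − u = e − e ρ_c/ρ_m = e (ρ_m − ρ_c)/ρ_m.
e = Δ ρ_m/(ρ_m − ρ_c) = 1.33 km × 3.38/0.7 = 6.42 km.

6.42 km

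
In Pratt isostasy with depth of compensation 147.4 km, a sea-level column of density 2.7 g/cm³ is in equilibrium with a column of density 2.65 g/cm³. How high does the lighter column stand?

ρ_ref D = ρ (D + h) → h = D (ρ_ref − ρ)/ρ.
h = 147.4 km × (2.7 − 2.65)/2.65 = 2.78 km.

2.78 km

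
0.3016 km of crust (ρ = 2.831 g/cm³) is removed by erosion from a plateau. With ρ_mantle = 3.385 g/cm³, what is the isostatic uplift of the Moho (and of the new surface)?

Unloading: uplift u = e ρ_c/ρ_m = 0.3016 km × 2.831/3.385 = 0.252 km.

0.252 km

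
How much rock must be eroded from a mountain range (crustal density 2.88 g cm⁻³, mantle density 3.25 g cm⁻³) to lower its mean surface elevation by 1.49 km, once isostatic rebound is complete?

Net drop Δ = e − u = e − e ρ_c/ρ_m = e (ρ_m − ρ_c)/ρ_m.
e = Δ ρ_m/(ρ_m − ρ_c) = 1.49 km × 3.25/0.37 = 13.1 km.

13.1 km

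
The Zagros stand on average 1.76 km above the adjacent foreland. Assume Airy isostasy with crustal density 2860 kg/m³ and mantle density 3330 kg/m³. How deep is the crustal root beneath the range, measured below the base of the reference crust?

Isostatic balance requires: the weight of the topography is balanced by the buoyancy of the root, ρ_c h = (ρ_m − ρ_c) r.
r = h · ρ_c / (ρ_m − ρ_c) = 1.76 km × 2860 / (3330 − 2860) = 10.7 km.

10.7 km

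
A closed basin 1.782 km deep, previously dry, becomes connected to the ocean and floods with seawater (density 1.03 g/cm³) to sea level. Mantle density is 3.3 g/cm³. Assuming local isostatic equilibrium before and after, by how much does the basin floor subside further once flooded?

0.809 km

After flooding the water column is d + s deep. Its weight must equal the weight of mantle displaced by the extra subsidence s: (d + s) ρ_w = s ρ_m.
s = d ρ_w / (ρ_m − ρ_w) = 1.782 km × 1.03/(3.3 − 1.03) = 0.809 km.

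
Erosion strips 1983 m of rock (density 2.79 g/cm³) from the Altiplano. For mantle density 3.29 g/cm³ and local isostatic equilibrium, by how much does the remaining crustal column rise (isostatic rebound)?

1680 m

Unloading: uplift u = e ρ_c/ρ_m = 1983 m × 2.79/3.29 = 1680 m.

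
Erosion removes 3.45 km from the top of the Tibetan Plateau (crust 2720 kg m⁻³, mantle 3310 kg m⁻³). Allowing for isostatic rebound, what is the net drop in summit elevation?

0.615 km

Rebound u = e ρ_c/ρ_m = 3.45 km × 2720/3310 = 2.835 km.
Net surface drop = e − u = 3.45 km − 2.835 km = e (ρ_m − ρ_c)/ρ_m = 0.615 km.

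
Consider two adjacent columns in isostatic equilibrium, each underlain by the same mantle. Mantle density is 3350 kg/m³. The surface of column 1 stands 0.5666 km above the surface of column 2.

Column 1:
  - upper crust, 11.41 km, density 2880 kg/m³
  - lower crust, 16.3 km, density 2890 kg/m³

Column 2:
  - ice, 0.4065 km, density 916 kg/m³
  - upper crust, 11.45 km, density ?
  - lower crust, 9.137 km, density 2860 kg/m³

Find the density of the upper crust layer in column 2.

2870 kg/m³

Take the compensation level at the base of the deeper column (depth z_c below the surface of column 1) and equate Σ ρ_i t_i down to z_c; mantle fills any gap and the z_c terms cancel.
Column 1: 11.41×2880 + 16.3×2890 + (z_c − 27.71)×3350
Column 2: 0.5666×0 + 0.4065×916 + 11.45×ρ + 9.137×2860 + (z_c − 0.5666 − 20.9935)×3350
The z_c×3350 term appears on both sides and cancels. Collect the known terms of each column as K = Σ(ρt)_known − 3350 × (depth of known layers): K_1 = 79967.8 − 3350×27.71 = −12860.7; K_2 = 26504.174 − 3350×(0.5666 + 20.9935) = −45722.161.
Balance: K_1 = K_2 + 11.45×ρ, so ρ = (K_1 − K_2)/11.45 = 32861.5/11.45 = 2870 kg/m³.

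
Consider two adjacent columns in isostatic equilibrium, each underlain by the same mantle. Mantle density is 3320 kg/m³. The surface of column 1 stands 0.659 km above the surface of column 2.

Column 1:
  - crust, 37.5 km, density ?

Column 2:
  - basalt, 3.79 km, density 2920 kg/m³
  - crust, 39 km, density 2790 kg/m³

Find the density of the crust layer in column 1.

2670 kg/m³

Take the compensation level at the base of the deeper column (depth z_c below the surface of column 1) and equate Σ ρ_i t_i down to z_c; mantle fills any gap and the z_c terms cancel.
Column 1: 37.5×ρ + (z_c − 37.5)×3320
Column 2: 0.659×0 + 3.79×2920 + 39×2790 + (z_c − 0.659 − 42.79)×3320
The z_c×3320 term appears on both sides and cancels. Collect the known terms of each column as K = Σ(ρt)_known − 3320 × (depth of known layers): K_1 = 0 − 3320×37.5 = −124500; K_2 = 119876.8 − 3320×(0.659 + 42.79) = −24373.88.
Balance: K_1 + 37.5×ρ = K_2, so ρ = (K_2 − K_1)/37.5 = 100126/37.5 = 2670 kg/m³.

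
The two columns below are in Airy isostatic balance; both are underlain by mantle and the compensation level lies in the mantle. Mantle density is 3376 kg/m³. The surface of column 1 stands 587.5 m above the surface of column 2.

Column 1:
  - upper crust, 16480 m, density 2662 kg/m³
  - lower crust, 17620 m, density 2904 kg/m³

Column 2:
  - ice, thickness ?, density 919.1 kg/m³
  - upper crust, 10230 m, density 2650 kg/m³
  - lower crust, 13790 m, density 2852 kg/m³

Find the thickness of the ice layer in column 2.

1400 m

Take the compensation level at the base of the deeper column (depth z_c below the surface of column 1) and equate Σ ρ_i t_i down to z_c; mantle fills any gap and the z_c terms cancel.
Column 1: 16480×2662 + 17620×2904 + (z_c − 34100)×3376
Column 2: 587.5×0 + x×919.1 + 10230×2650 + 13790×2852 + (z_c − 587.5 − 24020 − x)×3376
The z_c×3376 term appears on both sides and cancels. Collect the known terms of each column as K = Σ(ρt)_known − 3376 × (depth of known layers): K_1 = 95038240 − 3376×34100 = −20083360; K_2 = 66438580 − 3376×(587.5 + 24020) = −16636340.
Balance: K_1 = K_2 − x×(3376 − 919.1), so x = (K_2 − K_1)/(3376 − 919.1) = 3447020/2456.9 = 1400 m.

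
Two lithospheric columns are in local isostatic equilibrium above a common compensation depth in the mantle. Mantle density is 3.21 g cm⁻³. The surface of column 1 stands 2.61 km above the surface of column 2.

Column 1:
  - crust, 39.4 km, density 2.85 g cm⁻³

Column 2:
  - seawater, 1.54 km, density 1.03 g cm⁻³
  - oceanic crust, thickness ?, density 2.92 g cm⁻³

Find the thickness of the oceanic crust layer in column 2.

Take the compensation level at the base of the deeper column (depth z_c below the surface of column 1) and equate Σ ρ_i t_i down to z_c; mantle fills any gap and the z_c terms cancel.
Column 1: 39.4×2.85 + (z_c − 39.4)×3.21
Column 2: 2.61×0 + 1.54×1.03 + x×2.92 + (z_c − 2.61 − 1.54 − x)×3.21
The z_c×3.21 term appears on both sides and cancels. Collect the known terms of each column as K = Σ(ρt)_known − 3.21 × (depth of known layers): K_1 = 112.29 − 3.21×39.4 = −14.184; K_2 = 1.5862 − 3.21×(2.61 + 1.54) = −11.7353.
Balance: K_1 = K_2 − x×(3.21 − 2.92), so x = (K_2 − K_1)/(3.21 − 2.92) = 2.4487/0.29 = 8.44 km.

8.44 km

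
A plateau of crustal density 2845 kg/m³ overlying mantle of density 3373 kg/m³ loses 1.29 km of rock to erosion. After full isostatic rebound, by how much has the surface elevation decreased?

Rebound u = e ρ_c/ρ_m = 1.29 km × 2845/3373 = 1.088 km.
Net surface drop = e − u = 1.29 km − 1.088 km = e (ρ_m − ρ_c)/ρ_m = 0.202 km.

0.202 km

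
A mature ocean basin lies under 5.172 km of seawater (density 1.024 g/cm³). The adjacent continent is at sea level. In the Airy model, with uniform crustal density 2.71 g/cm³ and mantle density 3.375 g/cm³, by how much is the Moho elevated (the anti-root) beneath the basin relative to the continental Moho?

Balancing pressure at the compensation depth: replacing crust with seawater at the top is compensated by replacing crust with mantle at the base: d (ρ_c − ρ_w) = a (ρ_m − ρ_c).
a = d (ρ_c − ρ_w)/(ρ_m − ρ_c) = 5.172 km × 1.686/0.665 = 13.1 km.

13.1 km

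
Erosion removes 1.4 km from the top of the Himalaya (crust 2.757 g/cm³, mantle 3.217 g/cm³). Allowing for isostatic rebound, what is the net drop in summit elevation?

Rebound u = e ρ_c/ρ_m = 1.4 km × 2.757/3.217 = 1.2 km.
Net surface drop = e − u = 1.4 km − 1.2 km = e (ρ_m − ρ_c)/ρ_m = 0.2 km.

0.2 km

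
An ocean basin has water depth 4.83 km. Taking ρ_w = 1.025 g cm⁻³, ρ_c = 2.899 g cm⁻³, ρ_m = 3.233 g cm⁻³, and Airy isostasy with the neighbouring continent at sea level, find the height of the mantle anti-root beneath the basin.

27.1 km

Isostatic balance requires: replacing crust with seawater at the top is compensated by replacing crust with mantle at the base: d (ρ_c − ρ_w) = a (ρ_m − ρ_c).
a = d (ρ_c − ρ_w)/(ρ_m − ρ_c) = 4.83 km × 1.874/0.334 = 27.1 km.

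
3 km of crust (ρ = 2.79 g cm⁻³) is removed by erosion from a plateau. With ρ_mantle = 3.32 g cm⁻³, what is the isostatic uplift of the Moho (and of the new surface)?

2.52 km

Unloading: uplift u = e ρ_c/ρ_m = 3 km × 2.79/3.32 = 2.52 km.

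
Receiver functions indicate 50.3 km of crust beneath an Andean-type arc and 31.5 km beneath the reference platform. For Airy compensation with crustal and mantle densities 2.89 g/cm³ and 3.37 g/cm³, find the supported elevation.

2.68 km

Excess crust Δ = 50.3 km − 31.5 km = 18.8 km, split between elevation h and root r with h + r = Δ.
Airy balance ρ_c h = (ρ_m − ρ_c) r gives r = h ρ_c/(ρ_m − ρ_c), so h (1 + ρ_c/(ρ_m − ρ_c)) = Δ, i.e. h = Δ (ρ_m − ρ_c)/ρ_m.
h = 18.8 km × 0.48/3.37 = 2.68 km.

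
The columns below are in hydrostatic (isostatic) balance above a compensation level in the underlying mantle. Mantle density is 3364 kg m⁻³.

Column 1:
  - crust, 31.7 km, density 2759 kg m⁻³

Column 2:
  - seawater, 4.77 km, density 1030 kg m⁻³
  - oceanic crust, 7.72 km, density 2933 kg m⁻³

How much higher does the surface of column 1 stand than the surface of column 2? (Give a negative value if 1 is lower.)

1.4 km

For any compensation level in the mantle, the mantle terms cancel and isostasy reduces to e = (Σt_1 − Σt_2) − (Σ(ρt)_1 − Σ(ρt)_2) / ρ_m.
Σt_1 = 31.7 km; Σt_2 = 12.49 km; Σ(ρt)_1 = 87460.3; Σ(ρt)_2 = 27555.86 (in km·kg m⁻³).
e = (31.7 − 12.49) − (87460.3 − 27555.86) / 3364 = 1.4 km.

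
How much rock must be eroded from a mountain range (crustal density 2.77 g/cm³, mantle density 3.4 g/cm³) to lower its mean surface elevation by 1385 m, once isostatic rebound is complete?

Net drop Δ = e − u = e − e ρ_c/ρ_m = e (ρ_m − ρ_c)/ρ_m.
e = Δ ρ_m/(ρ_m − ρ_c) = 1385 m × 3.4/0.63 = 7470 m.

7470 m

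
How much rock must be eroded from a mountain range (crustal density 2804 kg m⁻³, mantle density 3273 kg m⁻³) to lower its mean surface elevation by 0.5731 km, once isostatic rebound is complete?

4 km

Net drop Δ = e − u = e − e ρ_c/ρ_m = e (ρ_m − ρ_c)/ρ_m.
e = Δ ρ_m/(ρ_m − ρ_c) = 0.5731 km × 3273/469 = 4 km.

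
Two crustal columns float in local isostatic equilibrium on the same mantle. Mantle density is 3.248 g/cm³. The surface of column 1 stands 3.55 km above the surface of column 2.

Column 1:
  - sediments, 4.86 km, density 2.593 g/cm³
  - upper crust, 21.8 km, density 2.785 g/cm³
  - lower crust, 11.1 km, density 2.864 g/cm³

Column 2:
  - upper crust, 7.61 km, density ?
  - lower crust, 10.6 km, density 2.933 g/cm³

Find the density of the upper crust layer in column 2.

2.9 g/cm³

Take the compensation level at the base of the deeper column (depth z_c below the surface of column 1) and equate Σ ρ_i t_i down to z_c; mantle fills any gap and the z_c terms cancel.
Column 1: 4.86×2.593 + 21.8×2.785 + 11.1×2.864 + (z_c − 37.76)×3.248
Column 2: 3.55×0 + 7.61×ρ + 10.6×2.933 + (z_c − 3.55 − 18.21)×3.248
The z_c×3.248 term appears on both sides and cancels. Collect the known terms of each column as K = Σ(ρt)_known − 3.248 × (depth of known layers): K_1 = 105.10538 − 3.248×37.76 = −17.5391; K_2 = 31.0898 − 3.248×(3.55 + 18.21) = −39.58668.
Balance: K_1 = K_2 + 7.61×ρ, so ρ = (K_1 − K_2)/7.61 = 22.0476/7.61 = 2.9 g/cm³.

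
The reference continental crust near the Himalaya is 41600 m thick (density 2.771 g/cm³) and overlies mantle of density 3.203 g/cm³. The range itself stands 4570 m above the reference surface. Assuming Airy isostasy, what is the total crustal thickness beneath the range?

75500 m

Root depth r = h ρ_c / (ρ_m − ρ_c) = 4570 m × 2.771 / 0.432 = 29310 m.
Total thickness = T + h + r = 41600 m + 4570 m + 29310 m = 75500 m.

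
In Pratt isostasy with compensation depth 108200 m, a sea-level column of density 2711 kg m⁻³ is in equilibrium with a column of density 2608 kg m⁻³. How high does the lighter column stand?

4270 m

ρ_ref D = ρ (D + h) → h = D (ρ_ref − ρ)/ρ.
h = 108200 m × (2711 − 2608)/2608 = 4270 m.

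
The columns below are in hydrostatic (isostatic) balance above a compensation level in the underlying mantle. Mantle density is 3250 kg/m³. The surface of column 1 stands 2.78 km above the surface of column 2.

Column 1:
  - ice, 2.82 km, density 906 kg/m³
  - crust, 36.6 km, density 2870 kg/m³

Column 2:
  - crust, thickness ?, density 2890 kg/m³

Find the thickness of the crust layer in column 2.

31.9 km

Take the compensation level at the base of the deeper column (depth z_c below the surface of column 1) and equate Σ ρ_i t_i down to z_c; mantle fills any gap and the z_c terms cancel.
Column 1: 2.82×906 + 36.6×2870 + (z_c − 39.42)×3250
Column 2: 2.78×0 + x×2890 + (z_c − 2.78 − 0 − x)×3250
The z_c×3250 term appears on both sides and cancels. Collect the known terms of each column as K = Σ(ρt)_known − 3250 × (depth of known layers): K_1 = 107596.92 − 3250×39.42 = −20518.08; K_2 = 0 − 3250×(2.78 + 0) = −9035.
Balance: K_1 = K_2 − x×(3250 − 2890), so x = (K_2 − K_1)/(3250 − 2890) = 11483.1/360 = 31.9 km.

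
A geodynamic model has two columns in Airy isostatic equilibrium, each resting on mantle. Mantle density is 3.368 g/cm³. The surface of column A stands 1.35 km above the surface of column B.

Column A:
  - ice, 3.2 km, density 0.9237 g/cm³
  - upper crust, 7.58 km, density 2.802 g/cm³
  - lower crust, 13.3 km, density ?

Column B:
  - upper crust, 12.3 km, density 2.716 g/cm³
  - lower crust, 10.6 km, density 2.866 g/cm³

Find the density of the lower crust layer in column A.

2.93 g/cm³

Take the compensation level at the base of the deeper column (depth z_c below the surface of column A) and equate Σ ρ_i t_i down to z_c; mantle fills any gap and the z_c terms cancel.
Column A: 3.2×0.9237 + 7.58×2.802 + 13.3×ρ + (z_c − 24.08)×3.368
Column B: 1.35×0 + 12.3×2.716 + 10.6×2.866 + (z_c − 1.35 − 22.9)×3.368
The z_c×3.368 term appears on both sides and cancels. Collect the known terms of each column as K = Σ(ρt)_known − 3.368 × (depth of known layers): K_A = 24.195 − 3.368×24.08 = −56.90644; K_B = 63.7864 − 3.368×(1.35 + 22.9) = −17.8876.
Balance: K_A + 13.3×ρ = K_B, so ρ = (K_B − K_A)/13.3 = 39.0188/13.3 = 2.93 g/cm³.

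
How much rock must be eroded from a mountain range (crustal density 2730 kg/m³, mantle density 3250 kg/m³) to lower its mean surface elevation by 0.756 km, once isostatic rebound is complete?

4.72 km

Net drop Δ = e − u = e − e ρ_c/ρ_m = e (ρ_m − ρ_c)/ρ_m.
e = Δ ρ_m/(ρ_m − ρ_c) = 0.756 km × 3250/520 = 4.72 km.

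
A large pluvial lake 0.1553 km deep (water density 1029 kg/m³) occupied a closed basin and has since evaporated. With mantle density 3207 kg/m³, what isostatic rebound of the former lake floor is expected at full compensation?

u = d ρ_w/ρ_m = 0.1553 km × 1029/3207 = 0.0498 km.

0.0498 km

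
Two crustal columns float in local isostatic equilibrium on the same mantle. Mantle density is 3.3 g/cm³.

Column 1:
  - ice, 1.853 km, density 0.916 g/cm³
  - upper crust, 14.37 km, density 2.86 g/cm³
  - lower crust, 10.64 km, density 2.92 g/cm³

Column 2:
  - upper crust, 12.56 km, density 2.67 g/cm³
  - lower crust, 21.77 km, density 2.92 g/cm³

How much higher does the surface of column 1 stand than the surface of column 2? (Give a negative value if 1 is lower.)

For any compensation level in the mantle, the mantle terms cancel and isostasy reduces to e = (Σt_1 − Σt_2) − (Σ(ρt)_1 − Σ(ρt)_2) / ρ_m.
Σt_1 = 26.863 km; Σt_2 = 34.33 km; Σ(ρt)_1 = 73.864348; Σ(ρt)_2 = 97.1036 (in km·g/cm³).
e = (26.863 − 34.33) − (73.864348 − 97.1036) / 3.3 = −0.425 km.

−0.425 km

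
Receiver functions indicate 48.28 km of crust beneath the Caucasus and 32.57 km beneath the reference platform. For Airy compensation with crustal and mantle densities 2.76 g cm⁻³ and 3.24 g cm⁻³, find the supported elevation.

Excess crust Δ = 48.28 km − 32.57 km = 15.71 km, split between elevation h and root r with h + r = Δ.
Airy balance ρ_c h = (ρ_m − ρ_c) r gives r = h ρ_c/(ρ_m − ρ_c), so h (1 + ρ_c/(ρ_m − ρ_c)) = Δ, i.e. h = Δ (ρ_m − ρ_c)/ρ_m.
h = 15.71 km × 0.48/3.24 = 2.33 km.

2.33 km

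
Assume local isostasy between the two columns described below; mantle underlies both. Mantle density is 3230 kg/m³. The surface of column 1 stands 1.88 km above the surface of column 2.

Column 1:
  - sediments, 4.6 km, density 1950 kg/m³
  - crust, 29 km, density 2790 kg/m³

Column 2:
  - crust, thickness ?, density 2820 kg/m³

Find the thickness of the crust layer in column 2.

30.7 km

Take the compensation level at the base of the deeper column (depth z_c below the surface of column 1) and equate Σ ρ_i t_i down to z_c; mantle fills any gap and the z_c terms cancel.
Column 1: 4.6×1950 + 29×2790 + (z_c − 33.6)×3230
Column 2: 1.88×0 + x×2820 + (z_c − 1.88 − 0 − x)×3230
The z_c×3230 term appears on both sides and cancels. Collect the known terms of each column as K = Σ(ρt)_known − 3230 × (depth of known layers): K_1 = 89880 − 3230×33.6 = −18648; K_2 = 0 − 3230×(1.88 + 0) = −6072.4.
Balance: K_1 = K_2 − x×(3230 − 2820), so x = (K_2 − K_1)/(3230 − 2820) = 12575.6/410 = 30.7 km.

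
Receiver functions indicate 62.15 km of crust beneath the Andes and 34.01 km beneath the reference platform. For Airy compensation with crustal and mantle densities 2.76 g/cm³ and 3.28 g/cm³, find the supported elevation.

4.46 km

Excess crust Δ = 62.15 km − 34.01 km = 28.14 km, split between elevation h and root r with h + r = Δ.
Airy balance ρ_c h = (ρ_m − ρ_c) r gives r = h ρ_c/(ρ_m − ρ_c), so h (1 + ρ_c/(ρ_m − ρ_c)) = Δ, i.e. h = Δ (ρ_m − ρ_c)/ρ_m.
h = 28.14 km × 0.52/3.28 = 4.46 km.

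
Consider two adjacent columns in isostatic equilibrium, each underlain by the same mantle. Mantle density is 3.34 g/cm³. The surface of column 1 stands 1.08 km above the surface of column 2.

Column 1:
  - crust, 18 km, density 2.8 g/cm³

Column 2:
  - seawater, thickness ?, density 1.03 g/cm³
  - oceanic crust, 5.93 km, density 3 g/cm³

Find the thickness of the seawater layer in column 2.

Take the compensation level at the base of the deeper column (depth z_c below the surface of column 1) and equate Σ ρ_i t_i down to z_c; mantle fills any gap and the z_c terms cancel.
Column 1: 18×2.8 + (z_c − 18)×3.34
Column 2: 1.08×0 + x×1.03 + 5.93×3 + (z_c − 1.08 − 5.93 − x)×3.34
The z_c×3.34 term appears on both sides and cancels. Collect the known terms of each column as K = Σ(ρt)_known − 3.34 × (depth of known layers): K_1 = 50.4 − 3.34×18 = −9.72; K_2 = 17.79 − 3.34×(1.08 + 5.93) = −5.6234.
Balance: K_1 = K_2 − x×(3.34 − 1.03), so x = (K_2 − K_1)/(3.34 − 1.03) = 4.0966/2.31 = 1.77 km.

1.77 km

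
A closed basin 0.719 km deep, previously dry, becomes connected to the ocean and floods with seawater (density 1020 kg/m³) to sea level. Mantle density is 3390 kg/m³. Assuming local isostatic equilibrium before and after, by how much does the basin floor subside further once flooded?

0.309 km

After flooding the water column is d + s deep. Its weight must equal the weight of mantle displaced by the extra subsidence s: (d + s) ρ_w = s ρ_m.
s = d ρ_w / (ρ_m − ρ_w) = 0.719 km × 1020/(3390 − 1020) = 0.309 km.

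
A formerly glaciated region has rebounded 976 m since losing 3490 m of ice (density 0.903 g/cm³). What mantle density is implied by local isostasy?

ρ_m = ρ_ice t / u = 0.903 × 3490 m/976 m = 3.23 g/cm³.

3.23 g/cm³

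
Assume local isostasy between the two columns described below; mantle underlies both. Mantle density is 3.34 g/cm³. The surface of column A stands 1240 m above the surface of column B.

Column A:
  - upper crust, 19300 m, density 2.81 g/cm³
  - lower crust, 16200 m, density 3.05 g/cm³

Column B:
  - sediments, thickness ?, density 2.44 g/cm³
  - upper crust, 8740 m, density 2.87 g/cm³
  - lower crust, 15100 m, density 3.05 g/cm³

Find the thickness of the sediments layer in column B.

Take the compensation level at the base of the deeper column (depth z_c below the surface of column A) and equate Σ ρ_i t_i down to z_c; mantle fills any gap and the z_c terms cancel.
Column A: 19300×2.81 + 16200×3.05 + (z_c − 35500)×3.34
Column B: 1240×0 + x×2.44 + 8740×2.87 + 15100×3.05 + (z_c − 1240 − 23840 − x)×3.34
The z_c×3.34 term appears on both sides and cancels. Collect the known terms of each column as K = Σ(ρt)_known − 3.34 × (depth of known layers): K_A = 103643 − 3.34×35500 = −14927; K_B = 71138.8 − 3.34×(1240 + 23840) = −12628.4.
Balance: K_A = K_B − x×(3.34 − 2.44), so x = (K_B − K_A)/(3.34 − 2.44) = 2298.6/0.9 = 2550 m.

2550 m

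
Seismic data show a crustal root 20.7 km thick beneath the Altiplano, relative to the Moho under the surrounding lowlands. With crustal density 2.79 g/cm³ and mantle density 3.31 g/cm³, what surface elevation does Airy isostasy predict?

For local isostatic compensation: ρ_c h = (ρ_m − ρ_c) r.
h = r (ρ_m − ρ_c) / ρ_c = 20.7 km × (3.31 − 2.79) / 2.79 = 3.86 km.

3.86 km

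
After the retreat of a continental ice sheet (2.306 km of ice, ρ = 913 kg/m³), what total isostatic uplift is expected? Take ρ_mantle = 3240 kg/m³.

0.65 km

Removing the load lets mantle flow back in; uplift u satisfies ρ_ice t = ρ_m u.
u = t ρ_ice/ρ_m = 2.306 km × 913/3240 = 0.65 km.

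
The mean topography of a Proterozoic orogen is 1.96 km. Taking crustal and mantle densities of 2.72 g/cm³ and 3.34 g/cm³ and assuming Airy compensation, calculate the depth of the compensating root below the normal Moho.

8.6 km

For local isostatic compensation: the weight of the topography is balanced by the buoyancy of the root, ρ_c h = (ρ_m − ρ_c) r.
r = h · ρ_c / (ρ_m − ρ_c) = 1.96 km × 2.72 / (3.34 − 2.72) = 8.6 km.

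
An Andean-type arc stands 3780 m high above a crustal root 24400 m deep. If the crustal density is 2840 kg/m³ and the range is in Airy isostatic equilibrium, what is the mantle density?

Airy balance: ρ_c h = (ρ_m − ρ_c) r → ρ_m = ρ_c (1 + h/r).
ρ_m = 2840 × (1 + 3780 m/24400 m) = 3280 kg/m³.

3280 kg/m³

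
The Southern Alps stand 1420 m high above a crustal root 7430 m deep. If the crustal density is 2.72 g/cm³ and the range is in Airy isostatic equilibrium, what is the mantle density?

3.24 g/cm³

Airy balance: ρ_c h = (ρ_m − ρ_c) r → ρ_m = ρ_c (1 + h/r).
ρ_m = 2.72 × (1 + 1420 m/7430 m) = 3.24 g/cm³.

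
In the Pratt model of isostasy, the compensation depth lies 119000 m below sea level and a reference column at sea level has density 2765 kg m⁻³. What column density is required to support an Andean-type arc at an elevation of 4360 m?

2670 kg m⁻³

Pratt balance: ρ_ref D = ρ (D + h).
ρ = ρ_ref D/(D + h) = 2765 × 119000 m/(119000 m + 4360 m) = 2670 kg m⁻³.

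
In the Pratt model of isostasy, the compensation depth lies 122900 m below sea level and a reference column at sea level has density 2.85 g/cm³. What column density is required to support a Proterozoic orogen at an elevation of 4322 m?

Pratt balance: ρ_ref D = ρ (D + h).
ρ = ρ_ref D/(D + h) = 2.85 × 122900 m/(122900 m + 4322 m) = 2.75 g/cm³.

2.75 g/cm³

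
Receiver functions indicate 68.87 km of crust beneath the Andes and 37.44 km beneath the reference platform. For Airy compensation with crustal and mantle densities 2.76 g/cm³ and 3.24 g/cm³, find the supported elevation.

4.66 km

Excess crust Δ = 68.87 km − 37.44 km = 31.43 km, split between elevation h and root r with h + r = Δ.
Airy balance ρ_c h = (ρ_m − ρ_c) r gives r = h ρ_c/(ρ_m − ρ_c), so h (1 + ρ_c/(ρ_m − ρ_c)) = Δ, i.e. h = Δ (ρ_m − ρ_c)/ρ_m.
h = 31.43 km × 0.48/3.24 = 4.66 km.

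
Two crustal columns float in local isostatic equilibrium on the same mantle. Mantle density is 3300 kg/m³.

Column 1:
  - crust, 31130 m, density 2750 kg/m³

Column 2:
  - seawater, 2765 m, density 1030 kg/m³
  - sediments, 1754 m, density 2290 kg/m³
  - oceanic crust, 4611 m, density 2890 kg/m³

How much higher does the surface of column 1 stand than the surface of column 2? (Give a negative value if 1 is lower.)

For any compensation level in the mantle, the mantle terms cancel and isostasy reduces to e = (Σt_1 − Σt_2) − (Σ(ρt)_1 − Σ(ρt)_2) / ρ_m.
Σt_1 = 31130 m; Σt_2 = 9130 m; Σ(ρt)_1 = 85607500; Σ(ρt)_2 = 20190400 (in m·kg/m³).
e = (31130 − 9130) − (85607500 − 20190400) / 3300 = 2180 m.

2180 m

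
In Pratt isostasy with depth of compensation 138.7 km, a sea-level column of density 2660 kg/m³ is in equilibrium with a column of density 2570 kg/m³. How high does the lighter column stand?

4.86 km

ρ_ref D = ρ (D + h) → h = D (ρ_ref − ρ)/ρ.
h = 138.7 km × (2660 − 2570)/2570 = 4.86 km.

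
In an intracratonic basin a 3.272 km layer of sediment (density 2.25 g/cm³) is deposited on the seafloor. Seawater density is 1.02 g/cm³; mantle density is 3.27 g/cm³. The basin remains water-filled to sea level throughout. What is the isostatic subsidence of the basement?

1.79 km

Submarine loading: the sediment displaces seawater, and the subsidence is in turn flooded, so s (ρ_m − ρ_w) = t (ρ_sed − ρ_w).
s = 3.272 km × (2.25 − 1.02) / (3.27 − 1.02) = 1.79 km.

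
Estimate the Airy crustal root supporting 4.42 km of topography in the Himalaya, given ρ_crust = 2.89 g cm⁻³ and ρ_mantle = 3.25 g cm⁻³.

35.5 km

Balancing pressure at the compensation depth: the weight of the topography is balanced by the buoyancy of the root, ρ_c h = (ρ_m − ρ_c) r.
r = h · ρ_c / (ρ_m − ρ_c) = 4.42 km × 2.89 / (3.25 − 2.89) = 35.5 km.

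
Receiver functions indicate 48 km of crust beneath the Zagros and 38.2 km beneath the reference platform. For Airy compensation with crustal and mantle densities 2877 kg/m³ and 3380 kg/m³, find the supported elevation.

Excess crust Δ = 48 km − 38.2 km = 9.8 km, split between elevation h and root r with h + r = Δ.
Airy balance ρ_c h = (ρ_m − ρ_c) r gives r = h ρ_c/(ρ_m − ρ_c), so h (1 + ρ_c/(ρ_m − ρ_c)) = Δ, i.e. h = Δ (ρ_m − ρ_c)/ρ_m.
h = 9.8 km × 503/3380 = 1.46 km.

1.46 km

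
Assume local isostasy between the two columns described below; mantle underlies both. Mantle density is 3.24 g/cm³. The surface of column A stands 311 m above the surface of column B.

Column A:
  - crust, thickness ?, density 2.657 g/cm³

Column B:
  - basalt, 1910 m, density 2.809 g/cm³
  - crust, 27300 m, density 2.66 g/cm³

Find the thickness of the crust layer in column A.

30300 m

Take the compensation level at the base of the deeper column (depth z_c below the surface of column A) and equate Σ ρ_i t_i down to z_c; mantle fills any gap and the z_c terms cancel.
Column A: x×2.657 + (z_c − 0 − x)×3.24
Column B: 311×0 + 1910×2.809 + 27300×2.66 + (z_c − 311 − 29210)×3.24
The z_c×3.24 term appears on both sides and cancels. Collect the known terms of each column as K = Σ(ρt)_known − 3.24 × (depth of known layers): K_A = 0 − 3.24×0 = 0; K_B = 77983.19 − 3.24×(311 + 29210) = −17664.85.
Balance: K_A − x×(3.24 − 2.657) = K_B, so x = (K_A − K_B)/(3.24 − 2.657) = 17664.9/0.583 = 30300 m.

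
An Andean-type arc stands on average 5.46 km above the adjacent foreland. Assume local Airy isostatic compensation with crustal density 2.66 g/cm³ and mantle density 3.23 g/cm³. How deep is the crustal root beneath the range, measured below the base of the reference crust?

For local isostatic compensation: the weight of the topography is balanced by the buoyancy of the root, ρ_c h = (ρ_m − ρ_c) r.
r = h · ρ_c / (ρ_m − ρ_c) = 5.46 km × 2.66 / (3.23 − 2.66) = 25.5 km.

25.5 km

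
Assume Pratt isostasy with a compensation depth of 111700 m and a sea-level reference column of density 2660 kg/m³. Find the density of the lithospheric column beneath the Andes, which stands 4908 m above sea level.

Pratt balance: ρ_ref D = ρ (D + h).
ρ = ρ_ref D/(D + h) = 2660 × 111700 m/(111700 m + 4908 m) = 2550 kg/m³.

2550 kg/m³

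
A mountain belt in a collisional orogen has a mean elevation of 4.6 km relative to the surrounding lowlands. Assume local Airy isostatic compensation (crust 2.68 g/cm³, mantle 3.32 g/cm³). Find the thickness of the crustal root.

In Airy isostatic equilibrium: the weight of the topography is balanced by the buoyancy of the root, ρ_c h = (ρ_m − ρ_c) r.
r = h · ρ_c / (ρ_m − ρ_c) = 4.6 km × 2.68 / (3.32 − 2.68) = 19.3 km.

19.3 km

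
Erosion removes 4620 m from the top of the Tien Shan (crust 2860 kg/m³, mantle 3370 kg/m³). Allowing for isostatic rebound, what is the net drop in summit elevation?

699 m

Rebound u = e ρ_c/ρ_m = 4620 m × 2860/3370 = 3921 m.
Net surface drop = e − u = 4620 m − 3921 m = e (ρ_m − ρ_c)/ρ_m = 699 m.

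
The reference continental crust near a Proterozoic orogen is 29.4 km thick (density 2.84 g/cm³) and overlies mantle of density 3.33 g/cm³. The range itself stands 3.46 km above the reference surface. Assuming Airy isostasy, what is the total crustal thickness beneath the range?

Root depth r = h ρ_c / (ρ_m − ρ_c) = 3.46 km × 2.84 / 0.49 = 20.05 km.
Total thickness = T + h + r = 29.4 km + 3.46 km + 20.05 km = 52.9 km.

52.9 km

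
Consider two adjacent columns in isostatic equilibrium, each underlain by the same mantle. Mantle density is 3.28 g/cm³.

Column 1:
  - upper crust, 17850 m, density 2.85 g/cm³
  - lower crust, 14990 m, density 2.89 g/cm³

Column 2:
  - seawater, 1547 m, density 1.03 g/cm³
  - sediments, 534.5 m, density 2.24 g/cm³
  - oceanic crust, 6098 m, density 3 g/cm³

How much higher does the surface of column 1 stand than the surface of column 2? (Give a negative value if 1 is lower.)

For any compensation level in the mantle, the mantle terms cancel and isostasy reduces to e = (Σt_1 − Σt_2) − (Σ(ρt)_1 − Σ(ρt)_2) / ρ_m.
Σt_1 = 32840 m; Σt_2 = 8179.5 m; Σ(ρt)_1 = 94193.6; Σ(ρt)_2 = 21084.69 (in m·g/cm³).
e = (32840 − 8179.5) − (94193.6 − 21084.69) / 3.28 = 2370 m.

2370 m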